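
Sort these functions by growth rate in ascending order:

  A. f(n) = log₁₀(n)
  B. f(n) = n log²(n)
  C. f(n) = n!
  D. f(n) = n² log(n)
A < B < D < C

Comparing growth rates:
A = log₁₀(n) is O(log n)
B = n log²(n) is O(n log² n)
D = n² log(n) is O(n² log n)
C = n! is O(n!)

Therefore, the order from slowest to fastest is: A < B < D < C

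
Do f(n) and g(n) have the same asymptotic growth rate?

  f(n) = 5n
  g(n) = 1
False

f(n) = 5n is O(n), and g(n) = 1 is O(1).
Since they have different growth rates, f(n) = Θ(g(n)) is false.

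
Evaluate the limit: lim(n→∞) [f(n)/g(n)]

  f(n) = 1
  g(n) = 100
1/100

Since 1 and 100 have the same growth rate (O(1)),
the ratio converges to a constant: 1/100.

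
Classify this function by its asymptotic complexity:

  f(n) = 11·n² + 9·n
O(n²)

The dominant term in 11·n² + 9·n is 11·n², which is Θ(n²).
Lower-order terms (9·n) are asymptotically negligible.
Constants are absorbed, so the tightest bound is O(n²).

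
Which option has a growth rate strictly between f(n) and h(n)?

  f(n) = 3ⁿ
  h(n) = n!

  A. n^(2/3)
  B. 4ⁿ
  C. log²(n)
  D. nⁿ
B

We need g(n) with 3ⁿ = o(g(n)) and g(n) = o(n!), i.e. O(3ⁿ) ≺ g ≺ O(n!).
Check each option:
  A. n^(2/3) — O(n^(2/3)) does not grow strictly faster than f(n)
  B. 4ⁿ — O(4ⁿ) is strictly between O(3ⁿ) and O(n!) ✓
  C. log²(n) — O(log² n) does not grow strictly faster than f(n)
  D. nⁿ — O(nⁿ) does not grow strictly slower than h(n)

Only option B (4ⁿ) lies strictly between.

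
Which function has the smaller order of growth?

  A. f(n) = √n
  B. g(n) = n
A

f(n) = √n is O(√n), while g(n) = n is O(n).
Since O(√n) grows slower than O(n), f(n) is dominated.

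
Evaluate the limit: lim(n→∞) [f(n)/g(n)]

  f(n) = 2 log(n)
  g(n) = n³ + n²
0

Since 2 log(n) (O(log n)) grows slower than n³ + n² (O(n³)),
the ratio f(n)/g(n) → 0 as n → ∞.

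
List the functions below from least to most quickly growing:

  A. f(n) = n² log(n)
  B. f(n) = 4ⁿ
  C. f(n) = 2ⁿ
A < C < B

Comparing growth rates:
A = n² log(n) is O(n² log n)
C = 2ⁿ is O(2ⁿ)
B = 4ⁿ is O(4ⁿ)

Therefore, the order from slowest to fastest is: A < C < B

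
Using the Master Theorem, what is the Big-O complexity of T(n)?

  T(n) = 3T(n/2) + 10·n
Θ(n^log₂(3))

Master Theorem: a = 3, b = 2, f(n) = 10·n.
Compute the critical exponent d = log₂(3) = 1.585.
Compare f(n) = Θ(n) against n^d:
  k = 1 < d = 1.585, so f(n) = O(n^(d-ε)) — Case 1.
  The recursion cost dominates: T(n) = Θ(n^d) = Θ(n^log₂(3)).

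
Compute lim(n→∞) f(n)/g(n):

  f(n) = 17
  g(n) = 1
17

Since 17 and 1 have the same growth rate (O(1)),
the ratio converges to a constant: 17.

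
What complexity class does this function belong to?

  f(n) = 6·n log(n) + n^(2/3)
O(n log n)

The dominant term in 6·n log(n) + n^(2/3) is 6·n log(n), which is Θ(n log n).
Lower-order terms (n^(2/3)) are asymptotically negligible.
Constants are absorbed, so the tightest bound is O(n log n).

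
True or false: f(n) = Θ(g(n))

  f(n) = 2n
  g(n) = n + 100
True

f(n) = 2n and g(n) = n + 100 are both O(n).
Since they have the same asymptotic growth rate, f(n) = Θ(g(n)) is true.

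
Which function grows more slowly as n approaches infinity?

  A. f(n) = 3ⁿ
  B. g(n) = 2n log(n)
B

f(n) = 3ⁿ is O(3ⁿ), while g(n) = 2n log(n) is O(n log n).
Since O(n log n) grows slower than O(3ⁿ), g(n) is dominated.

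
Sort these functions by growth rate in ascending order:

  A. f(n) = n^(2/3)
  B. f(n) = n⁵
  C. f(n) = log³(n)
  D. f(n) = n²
C < A < D < B

Comparing growth rates:
C = log³(n) is O(log³ n)
A = n^(2/3) is O(n^(2/3))
D = n² is O(n²)
B = n⁵ is O(n⁵)

Therefore, the order from slowest to fastest is: C < A < D < B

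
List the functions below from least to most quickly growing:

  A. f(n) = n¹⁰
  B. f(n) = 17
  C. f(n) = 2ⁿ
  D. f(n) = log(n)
B < D < A < C

Comparing growth rates:
B = 17 is O(1)
D = log(n) is O(log n)
A = n¹⁰ is O(n¹⁰)
C = 2ⁿ is O(2ⁿ)

Therefore, the order from slowest to fastest is: B < D < A < C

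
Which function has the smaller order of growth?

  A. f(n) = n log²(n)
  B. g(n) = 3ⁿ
A

f(n) = n log²(n) is O(n log² n), while g(n) = 3ⁿ is O(3ⁿ).
Since O(n log² n) grows slower than O(3ⁿ), f(n) is dominated.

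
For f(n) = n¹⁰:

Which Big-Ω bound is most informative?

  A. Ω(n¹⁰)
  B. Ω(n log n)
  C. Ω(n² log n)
A

f(n) = n¹⁰ is Ω(n¹⁰).
All listed options are valid Big-Ω bounds (lower bounds),
but Ω(n¹⁰) is the tightest (largest valid bound).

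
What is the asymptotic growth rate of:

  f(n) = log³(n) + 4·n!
Θ(n!)

Order the terms by growth rate: log³(n) ≺ 4·n!.
The fastest-growing term 4·n! dominates as n → ∞; dropping its constant factor gives Θ(n!).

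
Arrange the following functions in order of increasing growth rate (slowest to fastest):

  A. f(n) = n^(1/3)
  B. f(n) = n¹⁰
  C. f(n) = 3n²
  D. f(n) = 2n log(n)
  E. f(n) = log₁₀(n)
E < A < D < C < B

Comparing growth rates:
E = log₁₀(n) is O(log n)
A = n^(1/3) is O(n^(1/3))
D = 2n log(n) is O(n log n)
C = 3n² is O(n²)
B = n¹⁰ is O(n¹⁰)

Therefore, the order from slowest to fastest is: E < A < D < C < B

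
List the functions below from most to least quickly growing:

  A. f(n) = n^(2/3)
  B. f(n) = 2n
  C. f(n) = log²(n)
B > A > C

Comparing growth rates:
B = 2n is O(n)
A = n^(2/3) is O(n^(2/3))
C = log²(n) is O(log² n)

Therefore, the order from fastest to slowest is: B > A > C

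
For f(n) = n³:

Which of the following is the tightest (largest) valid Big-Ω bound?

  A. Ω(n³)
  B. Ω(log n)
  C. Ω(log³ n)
A

f(n) = n³ is Ω(n³).
All listed options are valid Big-Ω bounds (lower bounds),
but Ω(n³) is the tightest (largest valid bound).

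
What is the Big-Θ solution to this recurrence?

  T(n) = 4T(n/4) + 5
Θ(n)

Master Theorem: a = 4, b = 4, f(n) = 5.
Compute the critical exponent d = log₄(4) = 1.
Compare f(n) = Θ(1) against n^d:
  k = 0 < d = 1, so f(n) = O(n^(d-ε)) — Case 1.
  The recursion cost dominates: T(n) = Θ(n^d) = Θ(n).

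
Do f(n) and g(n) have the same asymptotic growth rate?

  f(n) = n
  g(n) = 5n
True

f(n) = n and g(n) = 5n are both O(n).
Since they have the same asymptotic growth rate, f(n) = Θ(g(n)) is true.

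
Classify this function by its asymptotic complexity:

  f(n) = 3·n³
O(n³)

The dominant term in 3·n³ is 3·n³, which is Θ(n³).
Constants are absorbed, so the tightest bound is O(n³).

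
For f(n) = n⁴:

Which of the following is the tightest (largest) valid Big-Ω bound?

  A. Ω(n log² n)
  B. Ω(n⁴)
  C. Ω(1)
B

f(n) = n⁴ is Ω(n⁴).
All listed options are valid Big-Ω bounds (lower bounds),
but Ω(n⁴) is the tightest (largest valid bound).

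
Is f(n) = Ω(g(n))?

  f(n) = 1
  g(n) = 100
True

f(n) = 1 and g(n) = 100 are both O(1).
Big-Ω permits equal growth rates (f ≥ c·g for some c > 0), so f(n) = Ω(g(n)) is true.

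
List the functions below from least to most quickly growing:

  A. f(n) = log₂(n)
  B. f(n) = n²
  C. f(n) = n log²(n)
A < C < B

Comparing growth rates:
A = log₂(n) is O(log n)
C = n log²(n) is O(n log² n)
B = n² is O(n²)

Therefore, the order from slowest to fastest is: A < C < B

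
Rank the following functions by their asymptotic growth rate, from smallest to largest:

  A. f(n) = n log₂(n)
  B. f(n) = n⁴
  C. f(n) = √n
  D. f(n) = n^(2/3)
C < D < A < B

Comparing growth rates:
C = √n is O(√n)
D = n^(2/3) is O(n^(2/3))
A = n log₂(n) is O(n log n)
B = n⁴ is O(n⁴)

Therefore, the order from slowest to fastest is: C < D < A < B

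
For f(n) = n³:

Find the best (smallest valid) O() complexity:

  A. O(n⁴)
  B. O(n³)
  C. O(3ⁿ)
B

f(n) = n³ is O(n³).
All listed options are valid Big-O bounds (upper bounds),
but O(n³) is the tightest (smallest valid bound).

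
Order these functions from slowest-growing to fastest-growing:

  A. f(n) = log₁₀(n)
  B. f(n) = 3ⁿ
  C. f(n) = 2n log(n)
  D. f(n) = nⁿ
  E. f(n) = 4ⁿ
A < C < B < E < D

Comparing growth rates:
A = log₁₀(n) is O(log n)
C = 2n log(n) is O(n log n)
B = 3ⁿ is O(3ⁿ)
E = 4ⁿ is O(4ⁿ)
D = nⁿ is O(nⁿ)

Therefore, the order from slowest to fastest is: A < C < B < E < D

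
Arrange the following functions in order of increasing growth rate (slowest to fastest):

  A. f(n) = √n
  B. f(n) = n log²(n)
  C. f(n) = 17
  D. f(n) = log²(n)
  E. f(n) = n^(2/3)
C < D < A < E < B

Comparing growth rates:
C = 17 is O(1)
D = log²(n) is O(log² n)
A = √n is O(√n)
E = n^(2/3) is O(n^(2/3))
B = n log²(n) is O(n log² n)

Therefore, the order from slowest to fastest is: C < D < A < E < B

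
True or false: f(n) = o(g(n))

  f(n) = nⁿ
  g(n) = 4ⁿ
False

f(n) = nⁿ is O(nⁿ), and g(n) = 4ⁿ is O(4ⁿ).
Since O(nⁿ) grows faster than or equal to O(4ⁿ), f(n) = o(g(n)) is false.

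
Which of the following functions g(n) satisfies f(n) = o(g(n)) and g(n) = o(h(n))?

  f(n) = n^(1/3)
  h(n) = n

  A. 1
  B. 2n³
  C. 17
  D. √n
D

We need g(n) with n^(1/3) = o(g(n)) and g(n) = o(n), i.e. O(n^(1/3)) ≺ g ≺ O(n).
Check each option:
  A. 1 — O(1) does not grow strictly faster than f(n)
  B. 2n³ — O(n³) does not grow strictly slower than h(n)
  C. 17 — O(1) does not grow strictly faster than f(n)
  D. √n — O(√n) is strictly between O(n^(1/3)) and O(n) ✓

Only option D (√n) lies strictly between.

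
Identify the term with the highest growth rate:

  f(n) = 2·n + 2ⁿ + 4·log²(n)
2ⁿ

Looking at each term:
  - 2·n is O(n)
  - 2ⁿ is O(2ⁿ)
  - 4·log²(n) is O(log² n)

The term 2ⁿ (O(2ⁿ)) grows fastest and dominates all others.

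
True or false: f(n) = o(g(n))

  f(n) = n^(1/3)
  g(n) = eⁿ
True

f(n) = n^(1/3) is O(n^(1/3)), and g(n) = eⁿ is O(eⁿ).
Since O(n^(1/3)) grows strictly slower than O(eⁿ), f(n) = o(g(n)) is true.
This means lim(n→∞) f(n)/g(n) = 0.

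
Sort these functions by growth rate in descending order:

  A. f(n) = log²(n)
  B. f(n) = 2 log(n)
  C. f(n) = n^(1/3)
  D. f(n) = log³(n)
C > D > A > B

Comparing growth rates:
C = n^(1/3) is O(n^(1/3))
D = log³(n) is O(log³ n)
A = log²(n) is O(log² n)
B = 2 log(n) is O(log n)

Therefore, the order from fastest to slowest is: C > D > A > B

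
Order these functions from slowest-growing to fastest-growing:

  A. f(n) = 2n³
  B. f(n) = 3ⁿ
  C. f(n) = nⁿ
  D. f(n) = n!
A < B < D < C

Comparing growth rates:
A = 2n³ is O(n³)
B = 3ⁿ is O(3ⁿ)
D = n! is O(n!)
C = nⁿ is O(nⁿ)

Therefore, the order from slowest to fastest is: A < B < D < C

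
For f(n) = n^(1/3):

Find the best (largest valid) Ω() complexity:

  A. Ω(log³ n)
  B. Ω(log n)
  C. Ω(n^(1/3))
C

f(n) = n^(1/3) is Ω(n^(1/3)).
All listed options are valid Big-Ω bounds (lower bounds),
but Ω(n^(1/3)) is the tightest (largest valid bound).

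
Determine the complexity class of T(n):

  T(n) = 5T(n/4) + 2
Θ(n^log₄(5))

Master Theorem: a = 5, b = 4, f(n) = 2.
Compute the critical exponent d = log₄(5) = 1.161.
Compare f(n) = Θ(1) against n^d:
  k = 0 < d = 1.161, so f(n) = O(n^(d-ε)) — Case 1.
  The recursion cost dominates: T(n) = Θ(n^d) = Θ(n^log₄(5)).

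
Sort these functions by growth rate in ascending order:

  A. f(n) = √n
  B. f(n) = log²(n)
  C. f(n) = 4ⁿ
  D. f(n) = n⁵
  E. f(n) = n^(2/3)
B < A < E < D < C

Comparing growth rates:
B = log²(n) is O(log² n)
A = √n is O(√n)
E = n^(2/3) is O(n^(2/3))
D = n⁵ is O(n⁵)
C = 4ⁿ is O(4ⁿ)

Therefore, the order from slowest to fastest is: B < A < E < D < C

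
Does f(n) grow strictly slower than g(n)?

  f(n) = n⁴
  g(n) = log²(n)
False

f(n) = n⁴ is O(n⁴), and g(n) = log²(n) is O(log² n).
Since O(n⁴) grows faster than or equal to O(log² n), f(n) = o(g(n)) is false.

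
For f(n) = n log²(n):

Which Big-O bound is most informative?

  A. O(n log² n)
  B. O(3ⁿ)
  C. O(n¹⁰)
A

f(n) = n log²(n) is O(n log² n).
All listed options are valid Big-O bounds (upper bounds),
but O(n log² n) is the tightest (smallest valid bound).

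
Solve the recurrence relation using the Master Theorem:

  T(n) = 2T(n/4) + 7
Θ(n^log₄(2))

Master Theorem: a = 2, b = 4, f(n) = 7.
Compute the critical exponent d = log₄(2) = 0.500.
Compare f(n) = Θ(1) against n^d:
  k = 0 < d = 0.500, so f(n) = O(n^(d-ε)) — Case 1.
  The recursion cost dominates: T(n) = Θ(n^d) = Θ(n^log₄(2)).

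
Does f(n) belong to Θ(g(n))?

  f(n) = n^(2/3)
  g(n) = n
False

f(n) = n^(2/3) is O(n^(2/3)), and g(n) = n is O(n).
Since they have different growth rates, f(n) = Θ(g(n)) is false.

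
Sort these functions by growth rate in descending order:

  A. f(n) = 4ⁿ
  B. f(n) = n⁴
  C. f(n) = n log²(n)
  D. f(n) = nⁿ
D > A > B > C

Comparing growth rates:
D = nⁿ is O(nⁿ)
A = 4ⁿ is O(4ⁿ)
B = n⁴ is O(n⁴)
C = n log²(n) is O(n log² n)

Therefore, the order from fastest to slowest is: D > A > B > C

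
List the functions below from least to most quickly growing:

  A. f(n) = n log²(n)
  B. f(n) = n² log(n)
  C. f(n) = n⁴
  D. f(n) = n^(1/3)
D < A < B < C

Comparing growth rates:
D = n^(1/3) is O(n^(1/3))
A = n log²(n) is O(n log² n)
B = n² log(n) is O(n² log n)
C = n⁴ is O(n⁴)

Therefore, the order from slowest to fastest is: D < A < B < C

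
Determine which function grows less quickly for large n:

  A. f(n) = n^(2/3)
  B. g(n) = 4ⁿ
A

f(n) = n^(2/3) is O(n^(2/3)), while g(n) = 4ⁿ is O(4ⁿ).
Since O(n^(2/3)) grows slower than O(4ⁿ), f(n) is dominated.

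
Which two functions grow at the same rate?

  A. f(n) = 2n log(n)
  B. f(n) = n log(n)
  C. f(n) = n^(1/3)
A and B

Examining each function:
  A. 2n log(n) is O(n log n)
  B. n log(n) is O(n log n)
  C. n^(1/3) is O(n^(1/3))

Functions A and B both have the same complexity class.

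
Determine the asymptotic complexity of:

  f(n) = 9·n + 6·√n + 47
O(n)

The dominant term in 9·n + 6·√n + 47 is 9·n, which is Θ(n).
Lower-order terms (6·√n, 47) are asymptotically negligible.
Constants are absorbed, so the tightest bound is O(n).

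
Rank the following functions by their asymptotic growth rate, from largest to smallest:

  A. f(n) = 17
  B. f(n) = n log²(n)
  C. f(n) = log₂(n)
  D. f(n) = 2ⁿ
D > B > C > A

Comparing growth rates:
D = 2ⁿ is O(2ⁿ)
B = n log²(n) is O(n log² n)
C = log₂(n) is O(log n)
A = 17 is O(1)

Therefore, the order from fastest to slowest is: D > B > C > A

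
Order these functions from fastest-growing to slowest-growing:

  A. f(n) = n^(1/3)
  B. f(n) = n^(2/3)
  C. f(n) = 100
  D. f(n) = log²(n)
B > A > D > C

Comparing growth rates:
B = n^(2/3) is O(n^(2/3))
A = n^(1/3) is O(n^(1/3))
D = log²(n) is O(log² n)
C = 100 is O(1)

Therefore, the order from fastest to slowest is: B > A > D > C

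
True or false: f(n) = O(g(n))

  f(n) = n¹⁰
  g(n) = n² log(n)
False

f(n) = n¹⁰ is O(n¹⁰), and g(n) = n² log(n) is O(n² log n).
Since O(n¹⁰) grows faster than O(n² log n), f(n) = O(g(n)) is false.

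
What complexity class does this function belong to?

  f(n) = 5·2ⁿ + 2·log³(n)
O(2ⁿ)

The dominant term in 5·2ⁿ + 2·log³(n) is 5·2ⁿ, which is Θ(2ⁿ).
Lower-order terms (2·log³(n)) are asymptotically negligible.
Constants are absorbed, so the tightest bound is O(2ⁿ).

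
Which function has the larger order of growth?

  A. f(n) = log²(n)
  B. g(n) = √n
B

f(n) = log²(n) is O(log² n), while g(n) = √n is O(√n).
Since O(√n) grows faster than O(log² n), g(n) dominates.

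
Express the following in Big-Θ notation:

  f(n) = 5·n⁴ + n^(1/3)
Θ(n⁴)

Order the terms by growth rate: n^(1/3) ≺ 5·n⁴.
The fastest-growing term 5·n⁴ dominates as n → ∞; dropping its constant factor gives Θ(n⁴).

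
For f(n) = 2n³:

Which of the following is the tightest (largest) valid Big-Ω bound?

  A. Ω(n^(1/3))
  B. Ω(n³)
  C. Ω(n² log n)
B

f(n) = 2n³ is Ω(n³).
All listed options are valid Big-Ω bounds (lower bounds),
but Ω(n³) is the tightest (largest valid bound).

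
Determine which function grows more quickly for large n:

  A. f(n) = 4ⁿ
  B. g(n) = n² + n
A

f(n) = 4ⁿ is O(4ⁿ), while g(n) = n² + n is O(n²).
Since O(4ⁿ) grows faster than O(n²), f(n) dominates.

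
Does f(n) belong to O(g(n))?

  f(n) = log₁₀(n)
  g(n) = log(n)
True

f(n) = log₁₀(n) and g(n) = log(n) are both O(log n).
Big-O permits equal growth rates (f ≤ c·g for some c), so f(n) = O(g(n)) is true.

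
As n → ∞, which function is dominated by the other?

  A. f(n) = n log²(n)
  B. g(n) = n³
A

f(n) = n log²(n) is O(n log² n), while g(n) = n³ is O(n³).
Since O(n log² n) grows slower than O(n³), f(n) is dominated.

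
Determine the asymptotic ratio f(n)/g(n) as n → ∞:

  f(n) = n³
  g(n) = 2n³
1/2

Since n³ and 2n³ have the same growth rate (O(n³)),
the ratio converges to a constant: 1/2.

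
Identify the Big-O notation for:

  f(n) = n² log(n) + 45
O(n² log n)

The dominant term in n² log(n) + 45 is n² log(n), which is Θ(n² log n).
Lower-order terms (45) are asymptotically negligible.
Constants are absorbed, so the tightest bound is O(n² log n).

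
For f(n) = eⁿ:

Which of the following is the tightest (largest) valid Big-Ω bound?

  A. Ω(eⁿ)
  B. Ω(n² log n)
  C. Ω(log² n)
A

f(n) = eⁿ is Ω(eⁿ).
All listed options are valid Big-Ω bounds (lower bounds),
but Ω(eⁿ) is the tightest (largest valid bound).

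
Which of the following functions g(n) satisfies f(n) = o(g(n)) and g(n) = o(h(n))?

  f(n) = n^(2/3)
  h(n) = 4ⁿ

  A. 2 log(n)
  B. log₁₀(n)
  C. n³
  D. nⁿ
C

We need g(n) with n^(2/3) = o(g(n)) and g(n) = o(4ⁿ), i.e. O(n^(2/3)) ≺ g ≺ O(4ⁿ).
Check each option:
  A. 2 log(n) — O(log n) does not grow strictly faster than f(n)
  B. log₁₀(n) — O(log n) does not grow strictly faster than f(n)
  C. n³ — O(n³) is strictly between O(n^(2/3)) and O(4ⁿ) ✓
  D. nⁿ — O(nⁿ) does not grow strictly slower than h(n)

Only option C (n³) lies strictly between.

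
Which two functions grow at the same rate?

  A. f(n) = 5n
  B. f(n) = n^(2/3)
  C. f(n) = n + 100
A and C

Examining each function:
  A. 5n is O(n)
  B. n^(2/3) is O(n^(2/3))
  C. n + 100 is O(n)

Functions A and C both have the same complexity class.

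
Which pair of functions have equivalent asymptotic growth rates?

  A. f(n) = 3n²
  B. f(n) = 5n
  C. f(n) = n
B and C

Examining each function:
  A. 3n² is O(n²)
  B. 5n is O(n)
  C. n is O(n)

Functions B and C both have the same complexity class.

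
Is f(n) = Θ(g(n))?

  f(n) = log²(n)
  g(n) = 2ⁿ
False

f(n) = log²(n) is O(log² n), and g(n) = 2ⁿ is O(2ⁿ).
Since they have different growth rates, f(n) = Θ(g(n)) is false.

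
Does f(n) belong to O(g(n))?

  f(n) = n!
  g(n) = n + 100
False

f(n) = n! is O(n!), and g(n) = n + 100 is O(n).
Since O(n!) grows faster than O(n), f(n) = O(g(n)) is false.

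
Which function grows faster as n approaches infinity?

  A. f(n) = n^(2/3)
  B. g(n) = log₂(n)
A

f(n) = n^(2/3) is O(n^(2/3)), while g(n) = log₂(n) is O(log n).
Since O(n^(2/3)) grows faster than O(log n), f(n) dominates.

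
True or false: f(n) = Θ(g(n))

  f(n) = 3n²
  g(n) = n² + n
True

f(n) = 3n² and g(n) = n² + n are both O(n²).
Since they have the same asymptotic growth rate, f(n) = Θ(g(n)) is true.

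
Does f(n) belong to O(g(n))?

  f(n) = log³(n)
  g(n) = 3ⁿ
True

f(n) = log³(n) is O(log³ n), and g(n) = 3ⁿ is O(3ⁿ).
Since O(log³ n) ⊆ O(3ⁿ) (f grows no faster than g), f(n) = O(g(n)) is true.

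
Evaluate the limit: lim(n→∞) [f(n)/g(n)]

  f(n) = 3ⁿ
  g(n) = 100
∞

Since 3ⁿ (O(3ⁿ)) grows faster than 100 (O(1)),
the ratio f(n)/g(n) → ∞ as n → ∞.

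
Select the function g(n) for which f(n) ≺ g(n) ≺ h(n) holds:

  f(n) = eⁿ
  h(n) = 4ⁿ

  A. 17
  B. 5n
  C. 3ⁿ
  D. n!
C

We need g(n) with eⁿ = o(g(n)) and g(n) = o(4ⁿ), i.e. O(eⁿ) ≺ g ≺ O(4ⁿ).
Check each option:
  A. 17 — O(1) does not grow strictly faster than f(n)
  B. 5n — O(n) does not grow strictly faster than f(n)
  C. 3ⁿ — O(3ⁿ) is strictly between O(eⁿ) and O(4ⁿ) ✓
  D. n! — O(n!) does not grow strictly slower than h(n)

Only option C (3ⁿ) lies strictly between.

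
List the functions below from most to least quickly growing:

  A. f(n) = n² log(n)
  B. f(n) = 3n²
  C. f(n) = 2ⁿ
C > A > B

Comparing growth rates:
C = 2ⁿ is O(2ⁿ)
A = n² log(n) is O(n² log n)
B = 3n² is O(n²)

Therefore, the order from fastest to slowest is: C > A > B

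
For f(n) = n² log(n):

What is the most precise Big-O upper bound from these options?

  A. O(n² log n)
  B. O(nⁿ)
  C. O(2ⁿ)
A

f(n) = n² log(n) is O(n² log n).
All listed options are valid Big-O bounds (upper bounds),
but O(n² log n) is the tightest (smallest valid bound).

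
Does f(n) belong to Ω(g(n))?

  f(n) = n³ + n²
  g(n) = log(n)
True

f(n) = n³ + n² is O(n³), and g(n) = log(n) is O(log n).
Since O(n³) grows at least as fast as O(log n), f(n) = Ω(g(n)) is true.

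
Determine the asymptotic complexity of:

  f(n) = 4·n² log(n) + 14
O(n² log n)

The dominant term in 4·n² log(n) + 14 is 4·n² log(n), which is Θ(n² log n).
Lower-order terms (14) are asymptotically negligible.
Constants are absorbed, so the tightest bound is O(n² log n).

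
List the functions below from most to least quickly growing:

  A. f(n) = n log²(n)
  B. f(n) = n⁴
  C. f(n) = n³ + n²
B > C > A

Comparing growth rates:
B = n⁴ is O(n⁴)
C = n³ + n² is O(n³)
A = n log²(n) is O(n log² n)

Therefore, the order from fastest to slowest is: B > C > A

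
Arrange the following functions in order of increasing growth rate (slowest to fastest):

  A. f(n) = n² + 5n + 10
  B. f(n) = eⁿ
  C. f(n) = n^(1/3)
C < A < B

Comparing growth rates:
C = n^(1/3) is O(n^(1/3))
A = n² + 5n + 10 is O(n²)
B = eⁿ is O(eⁿ)

Therefore, the order from slowest to fastest is: C < A < B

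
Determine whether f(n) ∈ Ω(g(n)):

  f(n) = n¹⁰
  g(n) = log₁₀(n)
True

f(n) = n¹⁰ is O(n¹⁰), and g(n) = log₁₀(n) is O(log n).
Since O(n¹⁰) grows at least as fast as O(log n), f(n) = Ω(g(n)) is true.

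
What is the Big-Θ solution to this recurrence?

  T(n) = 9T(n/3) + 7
Θ(n²)

Master Theorem: a = 9, b = 3, f(n) = 7.
Compute the critical exponent d = log₃(9) = 2.
Compare f(n) = Θ(1) against n^d:
  k = 0 < d = 2, so f(n) = O(n^(d-ε)) — Case 1.
  The recursion cost dominates: T(n) = Θ(n^d) = Θ(n²).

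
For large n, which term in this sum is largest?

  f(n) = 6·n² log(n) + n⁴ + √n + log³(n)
n⁴

Looking at each term:
  - 6·n² log(n) is O(n² log n)
  - n⁴ is O(n⁴)
  - √n is O(√n)
  - log³(n) is O(log³ n)

The term n⁴ (O(n⁴)) grows fastest and dominates all others.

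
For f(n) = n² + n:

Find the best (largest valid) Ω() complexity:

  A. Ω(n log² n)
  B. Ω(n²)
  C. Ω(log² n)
B

f(n) = n² + n is Ω(n²).
All listed options are valid Big-Ω bounds (lower bounds),
but Ω(n²) is the tightest (largest valid bound).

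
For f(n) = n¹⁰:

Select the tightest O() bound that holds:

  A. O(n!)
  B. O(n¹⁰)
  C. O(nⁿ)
B

f(n) = n¹⁰ is O(n¹⁰).
All listed options are valid Big-O bounds (upper bounds),
but O(n¹⁰) is the tightest (smallest valid bound).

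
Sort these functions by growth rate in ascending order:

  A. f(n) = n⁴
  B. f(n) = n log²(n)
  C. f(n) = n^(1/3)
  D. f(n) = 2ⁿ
C < B < A < D

Comparing growth rates:
C = n^(1/3) is O(n^(1/3))
B = n log²(n) is O(n log² n)
A = n⁴ is O(n⁴)
D = 2ⁿ is O(2ⁿ)

Therefore, the order from slowest to fastest is: C < B < A < D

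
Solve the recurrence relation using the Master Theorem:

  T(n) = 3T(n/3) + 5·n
Θ(n log n)

Master Theorem: a = 3, b = 3, f(n) = 5·n.
Compute the critical exponent d = log₃(3) = 1.
Compare f(n) = Θ(n) against n^d:
  k = 1 = d, so f(n) = Θ(n^d) — Case 2.
  Work is balanced across levels: T(n) = Θ(n^d log n) = Θ(n log n).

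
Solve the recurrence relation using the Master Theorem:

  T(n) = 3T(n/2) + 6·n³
Θ(n³)

Master Theorem: a = 3, b = 2, f(n) = 6·n³.
Compute the critical exponent d = log₂(3) = 1.585.
Compare f(n) = Θ(n³) against n^d:
  k = 3 > d = 1.585, so f(n) = Ω(n^(d+ε)) — Case 3.
  Regularity: a·(n/b)^3/n^3 = a/b^3 = 3/8 < 1 ✓.
  The top-level work dominates: T(n) = Θ(f(n)) = Θ(n³).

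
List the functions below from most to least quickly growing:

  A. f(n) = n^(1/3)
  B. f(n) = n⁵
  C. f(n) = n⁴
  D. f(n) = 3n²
B > C > D > A

Comparing growth rates:
B = n⁵ is O(n⁵)
C = n⁴ is O(n⁴)
D = 3n² is O(n²)
A = n^(1/3) is O(n^(1/3))

Therefore, the order from fastest to slowest is: B > C > D > A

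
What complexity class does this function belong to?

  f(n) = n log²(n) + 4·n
O(n log² n)

The dominant term in n log²(n) + 4·n is n log²(n), which is Θ(n log² n).
Lower-order terms (4·n) are asymptotically negligible.
Constants are absorbed, so the tightest bound is O(n log² n).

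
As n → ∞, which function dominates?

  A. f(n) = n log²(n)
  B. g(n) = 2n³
B

f(n) = n log²(n) is O(n log² n), while g(n) = 2n³ is O(n³).
Since O(n³) grows faster than O(n log² n), g(n) dominates.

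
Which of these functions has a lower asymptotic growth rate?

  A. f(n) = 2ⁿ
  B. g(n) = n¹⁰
B

f(n) = 2ⁿ is O(2ⁿ), while g(n) = n¹⁰ is O(n¹⁰).
Since O(n¹⁰) grows slower than O(2ⁿ), g(n) is dominated.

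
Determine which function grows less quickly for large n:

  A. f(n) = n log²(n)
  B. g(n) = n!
A

f(n) = n log²(n) is O(n log² n), while g(n) = n! is O(n!).
Since O(n log² n) grows slower than O(n!), f(n) is dominated.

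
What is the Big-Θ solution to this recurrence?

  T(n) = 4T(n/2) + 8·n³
Θ(n³)

Master Theorem: a = 4, b = 2, f(n) = 8·n³.
Compute the critical exponent d = log₂(4) = 2.
Compare f(n) = Θ(n³) against n^d:
  k = 3 > d = 2, so f(n) = Ω(n^(d+ε)) — Case 3.
  Regularity: a·(n/b)^3/n^3 = a/b^3 = 4/8 < 1 ✓.
  The top-level work dominates: T(n) = Θ(f(n)) = Θ(n³).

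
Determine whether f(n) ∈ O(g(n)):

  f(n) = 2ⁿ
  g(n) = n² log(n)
False

f(n) = 2ⁿ is O(2ⁿ), and g(n) = n² log(n) is O(n² log n).
Since O(2ⁿ) grows faster than O(n² log n), f(n) = O(g(n)) is false.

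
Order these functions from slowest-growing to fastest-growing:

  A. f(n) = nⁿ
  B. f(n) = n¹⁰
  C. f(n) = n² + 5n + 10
C < B < A

Comparing growth rates:
C = n² + 5n + 10 is O(n²)
B = n¹⁰ is O(n¹⁰)
A = nⁿ is O(nⁿ)

Therefore, the order from slowest to fastest is: C < B < A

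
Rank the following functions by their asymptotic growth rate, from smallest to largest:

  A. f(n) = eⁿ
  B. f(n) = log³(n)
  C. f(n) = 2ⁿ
B < C < A

Comparing growth rates:
B = log³(n) is O(log³ n)
C = 2ⁿ is O(2ⁿ)
A = eⁿ is O(eⁿ)

Therefore, the order from slowest to fastest is: B < C < A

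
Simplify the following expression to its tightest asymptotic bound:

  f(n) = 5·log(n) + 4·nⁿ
Θ(nⁿ)

Order the terms by growth rate: 5·log(n) ≺ 4·nⁿ.
The fastest-growing term 4·nⁿ dominates as n → ∞; dropping its constant factor gives Θ(nⁿ).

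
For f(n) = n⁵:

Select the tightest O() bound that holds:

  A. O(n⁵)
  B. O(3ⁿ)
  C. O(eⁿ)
A

f(n) = n⁵ is O(n⁵).
All listed options are valid Big-O bounds (upper bounds),
but O(n⁵) is the tightest (smallest valid bound).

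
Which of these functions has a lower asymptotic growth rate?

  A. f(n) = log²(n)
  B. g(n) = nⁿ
A

f(n) = log²(n) is O(log² n), while g(n) = nⁿ is O(nⁿ).
Since O(log² n) grows slower than O(nⁿ), f(n) is dominated.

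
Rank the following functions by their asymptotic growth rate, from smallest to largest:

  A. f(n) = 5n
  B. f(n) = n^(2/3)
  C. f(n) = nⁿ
B < A < C

Comparing growth rates:
B = n^(2/3) is O(n^(2/3))
A = 5n is O(n)
C = nⁿ is O(nⁿ)

Therefore, the order from slowest to fastest is: B < A < C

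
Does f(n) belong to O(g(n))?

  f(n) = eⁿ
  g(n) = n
False

f(n) = eⁿ is O(eⁿ), and g(n) = n is O(n).
Since O(eⁿ) grows faster than O(n), f(n) = O(g(n)) is false.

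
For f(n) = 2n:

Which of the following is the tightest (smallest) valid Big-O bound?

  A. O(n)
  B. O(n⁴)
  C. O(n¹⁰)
A

f(n) = 2n is O(n).
All listed options are valid Big-O bounds (upper bounds),
but O(n) is the tightest (smallest valid bound).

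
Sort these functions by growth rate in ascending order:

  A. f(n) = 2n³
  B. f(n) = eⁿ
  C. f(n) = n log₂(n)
C < A < B

Comparing growth rates:
C = n log₂(n) is O(n log n)
A = 2n³ is O(n³)
B = eⁿ is O(eⁿ)

Therefore, the order from slowest to fastest is: C < A < B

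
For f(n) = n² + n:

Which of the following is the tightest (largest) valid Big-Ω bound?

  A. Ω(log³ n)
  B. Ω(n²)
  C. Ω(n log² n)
B

f(n) = n² + n is Ω(n²).
All listed options are valid Big-Ω bounds (lower bounds),
but Ω(n²) is the tightest (largest valid bound).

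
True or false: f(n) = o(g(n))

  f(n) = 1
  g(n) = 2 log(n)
True

f(n) = 1 is O(1), and g(n) = 2 log(n) is O(log n).
Since O(1) grows strictly slower than O(log n), f(n) = o(g(n)) is true.
This means lim(n→∞) f(n)/g(n) = 0.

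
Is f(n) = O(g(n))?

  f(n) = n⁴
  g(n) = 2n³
False

f(n) = n⁴ is O(n⁴), and g(n) = 2n³ is O(n³).
Since O(n⁴) grows faster than O(n³), f(n) = O(g(n)) is false.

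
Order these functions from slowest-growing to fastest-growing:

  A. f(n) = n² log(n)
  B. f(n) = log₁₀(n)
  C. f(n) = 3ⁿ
B < A < C

Comparing growth rates:
B = log₁₀(n) is O(log n)
A = n² log(n) is O(n² log n)
C = 3ⁿ is O(3ⁿ)

Therefore, the order from slowest to fastest is: B < A < C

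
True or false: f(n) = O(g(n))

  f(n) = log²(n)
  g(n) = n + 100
True

f(n) = log²(n) is O(log² n), and g(n) = n + 100 is O(n).
Since O(log² n) ⊆ O(n) (f grows no faster than g), f(n) = O(g(n)) is true.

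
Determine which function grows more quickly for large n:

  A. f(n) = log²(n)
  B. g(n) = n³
B

f(n) = log²(n) is O(log² n), while g(n) = n³ is O(n³).
Since O(n³) grows faster than O(log² n), g(n) dominates.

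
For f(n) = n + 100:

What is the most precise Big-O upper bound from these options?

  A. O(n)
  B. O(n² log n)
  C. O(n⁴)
A

f(n) = n + 100 is O(n).
All listed options are valid Big-O bounds (upper bounds),
but O(n) is the tightest (smallest valid bound).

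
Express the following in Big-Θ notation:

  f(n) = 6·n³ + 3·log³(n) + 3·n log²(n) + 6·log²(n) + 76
Θ(n³)

Order the terms by growth rate: 76 ≺ 6·log²(n) ≺ 3·log³(n) ≺ 3·n log²(n) ≺ 6·n³.
The fastest-growing term 6·n³ dominates as n → ∞; dropping its constant factor gives Θ(n³).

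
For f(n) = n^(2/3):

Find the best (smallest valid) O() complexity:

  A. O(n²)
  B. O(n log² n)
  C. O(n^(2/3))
C

f(n) = n^(2/3) is O(n^(2/3)).
All listed options are valid Big-O bounds (upper bounds),
but O(n^(2/3)) is the tightest (smallest valid bound).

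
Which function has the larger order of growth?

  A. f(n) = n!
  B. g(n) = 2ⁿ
A

f(n) = n! is O(n!), while g(n) = 2ⁿ is O(2ⁿ).
Since O(n!) grows faster than O(2ⁿ), f(n) dominates.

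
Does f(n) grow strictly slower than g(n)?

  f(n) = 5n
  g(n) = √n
False

f(n) = 5n is O(n), and g(n) = √n is O(√n).
Since O(n) grows faster than or equal to O(√n), f(n) = o(g(n)) is false.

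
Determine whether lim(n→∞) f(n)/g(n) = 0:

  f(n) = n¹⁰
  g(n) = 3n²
False

f(n) = n¹⁰ is O(n¹⁰), and g(n) = 3n² is O(n²).
Since O(n¹⁰) grows faster than or equal to O(n²), f(n) = o(g(n)) is false.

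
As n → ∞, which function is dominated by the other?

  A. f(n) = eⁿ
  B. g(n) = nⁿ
A

f(n) = eⁿ is O(eⁿ), while g(n) = nⁿ is O(nⁿ).
Since O(eⁿ) grows slower than O(nⁿ), f(n) is dominated.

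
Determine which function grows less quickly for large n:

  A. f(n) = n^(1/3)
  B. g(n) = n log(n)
A

f(n) = n^(1/3) is O(n^(1/3)), while g(n) = n log(n) is O(n log n).
Since O(n^(1/3)) grows slower than O(n log n), f(n) is dominated.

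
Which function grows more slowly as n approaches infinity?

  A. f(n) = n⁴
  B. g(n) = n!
A

f(n) = n⁴ is O(n⁴), while g(n) = n! is O(n!).
Since O(n⁴) grows slower than O(n!), f(n) is dominated.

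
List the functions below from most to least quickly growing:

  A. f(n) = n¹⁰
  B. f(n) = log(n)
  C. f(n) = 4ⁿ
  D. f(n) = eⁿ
C > D > A > B

Comparing growth rates:
C = 4ⁿ is O(4ⁿ)
D = eⁿ is O(eⁿ)
A = n¹⁰ is O(n¹⁰)
B = log(n) is O(log n)

Therefore, the order from fastest to slowest is: C > D > A > B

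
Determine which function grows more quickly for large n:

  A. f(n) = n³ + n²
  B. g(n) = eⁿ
B

f(n) = n³ + n² is O(n³), while g(n) = eⁿ is O(eⁿ).
Since O(eⁿ) grows faster than O(n³), g(n) dominates.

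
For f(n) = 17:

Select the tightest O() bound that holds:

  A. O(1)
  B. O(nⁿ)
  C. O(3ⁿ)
A

f(n) = 17 is O(1).
All listed options are valid Big-O bounds (upper bounds),
but O(1) is the tightest (smallest valid bound).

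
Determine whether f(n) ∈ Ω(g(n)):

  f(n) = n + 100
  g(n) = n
True

f(n) = n + 100 and g(n) = n are both O(n).
Big-Ω permits equal growth rates (f ≥ c·g for some c > 0), so f(n) = Ω(g(n)) is true.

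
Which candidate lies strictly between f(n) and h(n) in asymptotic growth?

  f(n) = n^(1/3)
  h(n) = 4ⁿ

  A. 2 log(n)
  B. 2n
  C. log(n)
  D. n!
B

We need g(n) with n^(1/3) = o(g(n)) and g(n) = o(4ⁿ), i.e. O(n^(1/3)) ≺ g ≺ O(4ⁿ).
Check each option:
  A. 2 log(n) — O(log n) does not grow strictly faster than f(n)
  B. 2n — O(n) is strictly between O(n^(1/3)) and O(4ⁿ) ✓
  C. log(n) — O(log n) does not grow strictly faster than f(n)
  D. n! — O(n!) does not grow strictly slower than h(n)

Only option B (2n) lies strictly between.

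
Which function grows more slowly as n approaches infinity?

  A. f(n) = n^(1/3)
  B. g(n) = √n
A

f(n) = n^(1/3) is O(n^(1/3)), while g(n) = √n is O(√n).
Since O(n^(1/3)) grows slower than O(√n), f(n) is dominated.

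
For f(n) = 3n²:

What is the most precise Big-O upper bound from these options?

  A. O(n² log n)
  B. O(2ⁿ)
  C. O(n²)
C

f(n) = 3n² is O(n²).
All listed options are valid Big-O bounds (upper bounds),
but O(n²) is the tightest (smallest valid bound).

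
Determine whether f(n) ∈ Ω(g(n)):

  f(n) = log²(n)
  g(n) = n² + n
False

f(n) = log²(n) is O(log² n), and g(n) = n² + n is O(n²).
Since O(log² n) grows slower than O(n²), f(n) = Ω(g(n)) is false.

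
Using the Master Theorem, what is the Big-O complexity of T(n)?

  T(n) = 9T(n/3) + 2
Θ(n²)

Master Theorem: a = 9, b = 3, f(n) = 2.
Compute the critical exponent d = log₃(9) = 2.
Compare f(n) = Θ(1) against n^d:
  k = 0 < d = 2, so f(n) = O(n^(d-ε)) — Case 1.
  The recursion cost dominates: T(n) = Θ(n^d) = Θ(n²).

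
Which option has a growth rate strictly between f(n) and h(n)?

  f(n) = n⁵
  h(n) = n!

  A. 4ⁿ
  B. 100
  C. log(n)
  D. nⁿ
A

We need g(n) with n⁵ = o(g(n)) and g(n) = o(n!), i.e. O(n⁵) ≺ g ≺ O(n!).
Check each option:
  A. 4ⁿ — O(4ⁿ) is strictly between O(n⁵) and O(n!) ✓
  B. 100 — O(1) does not grow strictly faster than f(n)
  C. log(n) — O(log n) does not grow strictly faster than f(n)
  D. nⁿ — O(nⁿ) does not grow strictly slower than h(n)

Only option A (4ⁿ) lies strictly between.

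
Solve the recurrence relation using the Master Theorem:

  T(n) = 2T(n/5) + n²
Θ(n²)

Master Theorem: a = 2, b = 5, f(n) = n².
Compute the critical exponent d = log₅(2) = 0.431.
Compare f(n) = Θ(n²) against n^d:
  k = 2 > d = 0.431, so f(n) = Ω(n^(d+ε)) — Case 3.
  Regularity: a·(n/b)^2/n^2 = a/b^2 = 2/25 < 1 ✓.
  The top-level work dominates: T(n) = Θ(f(n)) = Θ(n²).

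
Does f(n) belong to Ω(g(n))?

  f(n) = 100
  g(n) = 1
True

f(n) = 100 and g(n) = 1 are both O(1).
Big-Ω permits equal growth rates (f ≥ c·g for some c > 0), so f(n) = Ω(g(n)) is true.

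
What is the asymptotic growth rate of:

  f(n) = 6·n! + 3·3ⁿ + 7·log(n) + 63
Θ(n!)

Order the terms by growth rate: 63 ≺ 7·log(n) ≺ 3·3ⁿ ≺ 6·n!.
The fastest-growing term 6·n! dominates as n → ∞; dropping its constant factor gives Θ(n!).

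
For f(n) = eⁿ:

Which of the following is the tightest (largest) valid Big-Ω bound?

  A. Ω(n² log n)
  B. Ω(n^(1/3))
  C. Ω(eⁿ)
C

f(n) = eⁿ is Ω(eⁿ).
All listed options are valid Big-Ω bounds (lower bounds),
but Ω(eⁿ) is the tightest (largest valid bound).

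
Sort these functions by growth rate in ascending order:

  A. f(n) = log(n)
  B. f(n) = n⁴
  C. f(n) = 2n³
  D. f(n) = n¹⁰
A < C < B < D

Comparing growth rates:
A = log(n) is O(log n)
C = 2n³ is O(n³)
B = n⁴ is O(n⁴)
D = n¹⁰ is O(n¹⁰)

Therefore, the order from slowest to fastest is: A < C < B < D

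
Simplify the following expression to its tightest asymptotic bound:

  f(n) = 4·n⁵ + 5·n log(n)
Θ(n⁵)

Order the terms by growth rate: 5·n log(n) ≺ 4·n⁵.
The fastest-growing term 4·n⁵ dominates as n → ∞; dropping its constant factor gives Θ(n⁵).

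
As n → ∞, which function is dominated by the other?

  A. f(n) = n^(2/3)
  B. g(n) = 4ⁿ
A

f(n) = n^(2/3) is O(n^(2/3)), while g(n) = 4ⁿ is O(4ⁿ).
Since O(n^(2/3)) grows slower than O(4ⁿ), f(n) is dominated.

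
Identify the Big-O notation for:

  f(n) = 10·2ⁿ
O(2ⁿ)

The dominant term in 10·2ⁿ is 10·2ⁿ, which is Θ(2ⁿ).
Constants are absorbed, so the tightest bound is O(2ⁿ).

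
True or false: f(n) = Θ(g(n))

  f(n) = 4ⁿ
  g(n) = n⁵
False

f(n) = 4ⁿ is O(4ⁿ), and g(n) = n⁵ is O(n⁵).
Since they have different growth rates, f(n) = Θ(g(n)) is false.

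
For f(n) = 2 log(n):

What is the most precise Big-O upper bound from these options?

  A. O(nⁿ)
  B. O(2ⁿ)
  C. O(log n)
C

f(n) = 2 log(n) is O(log n).
All listed options are valid Big-O bounds (upper bounds),
but O(log n) is the tightest (smallest valid bound).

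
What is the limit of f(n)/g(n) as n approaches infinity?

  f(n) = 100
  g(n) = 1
100

Since 100 and 1 have the same growth rate (O(1)),
the ratio converges to a constant: 100.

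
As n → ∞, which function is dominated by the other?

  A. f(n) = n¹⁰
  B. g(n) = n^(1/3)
B

f(n) = n¹⁰ is O(n¹⁰), while g(n) = n^(1/3) is O(n^(1/3)).
Since O(n^(1/3)) grows slower than O(n¹⁰), g(n) is dominated.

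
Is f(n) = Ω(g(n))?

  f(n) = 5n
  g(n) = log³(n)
True

f(n) = 5n is O(n), and g(n) = log³(n) is O(log³ n).
Since O(n) grows at least as fast as O(log³ n), f(n) = Ω(g(n)) is true.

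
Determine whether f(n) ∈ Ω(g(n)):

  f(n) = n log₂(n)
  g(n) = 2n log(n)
True

f(n) = n log₂(n) and g(n) = 2n log(n) are both O(n log n).
Big-Ω permits equal growth rates (f ≥ c·g for some c > 0), so f(n) = Ω(g(n)) is true.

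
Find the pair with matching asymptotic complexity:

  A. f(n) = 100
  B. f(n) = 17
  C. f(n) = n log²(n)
A and B

Examining each function:
  A. 100 is O(1)
  B. 17 is O(1)
  C. n log²(n) is O(n log² n)

Functions A and B both have the same complexity class.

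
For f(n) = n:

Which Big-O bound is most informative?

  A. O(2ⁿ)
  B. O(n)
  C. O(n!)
B

f(n) = n is O(n).
All listed options are valid Big-O bounds (upper bounds),
but O(n) is the tightest (smallest valid bound).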